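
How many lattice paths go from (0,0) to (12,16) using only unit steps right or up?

Each path has 12 right steps and 16 up steps in some order (28 steps total).
Choose which 16 of the 28 steps are up: C(28,16).

Final answer: C(28,16) = 30421755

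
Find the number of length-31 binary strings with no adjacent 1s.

A valid string ends in 0 (append to any length-(n-1) valid string) or in 01 (append to any length-(n-2) valid string), so a(n) = a(n-1) + a(n-2) with a(1)=2, a(2)=3.
Computing successive values: a(1)=2, a(2)=3, a(3)=5, a(4)=8, a(5)=13, a(6)=21, a(7)=34, a(8)=55, a(9)=89, a(10)=144, a(11)=233, a(12)=377, a(13)=610, a(14)=987, a(15)=1597, a(16)=2584, a(17)=4181, a(18)=6765, a(19)=10946, a(20)=17711, a(21)=28657, a(22)=46368, a(23)=75025, a(24)=121393, a(25)=196418, a(26)=317811, a(27)=514229, a(28)=832040, a(29)=1346269, a(30)=2178309, a(31)=3524578.

Final answer: 3524578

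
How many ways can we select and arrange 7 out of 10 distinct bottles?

P(10,7) = 10!/(10-7)! = 10!/3!.

Final answer: P(10,7) = 604800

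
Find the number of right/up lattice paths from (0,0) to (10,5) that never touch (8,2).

Total paths to (10,5): C(15,5) = 3003.
Paths through (8,2): C(10,2) x C(5,3) = 450.
Avoiding (8,2): 3003 - 450.

Final answer: 2553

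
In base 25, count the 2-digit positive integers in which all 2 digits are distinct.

The leading digit has 24 choices (anything but zero); the next has 24 (anything but the first), then 23, and so on, one fewer each time.
Total: 24 x 24.

Final answer: 576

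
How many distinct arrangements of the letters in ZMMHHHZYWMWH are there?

Letters (H:4, M:3, W:2, Y:1, Z:2). Total letters: 12.
Permutations = 12!/(4! x 3! x 2! x 2!).

Final answer: 831600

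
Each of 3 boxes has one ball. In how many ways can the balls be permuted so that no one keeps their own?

Derangements satisfy D(n) = (n-1)(D(n-1) + D(n-2)), starting from D(0)=1, D(1)=0.
D(2) = 1 x (0 + 1) = 1
D(3) = 2 x (D(2) + D(1)) = 2 x (1 + 0)

Final answer: D(3) = 2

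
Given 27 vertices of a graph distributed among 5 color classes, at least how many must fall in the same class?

By pigeonhole with 27 objects and 5 categories: ceiling(27/5).

Final answer: 6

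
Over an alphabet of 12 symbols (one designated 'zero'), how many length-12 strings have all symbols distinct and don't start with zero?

The leading digit has 11 choices (anything but zero); the next has 11 (anything but the first), then 10, and so on, one fewer each time.
Total: 11 x 11 x 10 x 9 x 8 x 7 x 6 x 5 x 4 x 3 x 2 x 1.

Final answer: 439084800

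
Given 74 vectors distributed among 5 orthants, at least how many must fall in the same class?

By pigeonhole with 74 objects and 5 categories: ceiling(74/5).

Final answer: 15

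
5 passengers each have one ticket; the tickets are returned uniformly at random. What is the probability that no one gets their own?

D(n) = (n-1)(D(n-1) + D(n-2)), D(0)=1, D(1)=0.
Building up: D(2)=1, D(3)=2, D(4)=9, D(5)=44.
Total arrangements: 5! = 120.
Probability = D(5)/5! = 11/30.

Final answer: D(5)/5! = 44/120 = 0.366667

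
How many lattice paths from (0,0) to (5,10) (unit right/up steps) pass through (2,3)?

Paths (0,0)->(2,3): C(5,3) = 10.
Paths (2,3)->(5,10): C(10,7) = 120.
By multiplication principle: 10 x 120.

Final answer: 1200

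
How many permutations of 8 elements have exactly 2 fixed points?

Choose which 2 elements are fixed: C(8,2) = 28.
Derange the remaining 6 using D(j) = (j-1)(D(j-1) + D(j-2)), D(0)=1, D(1)=0: D(2)=1, D(3)=2, D(4)=9, D(5)=44, D(6)=265.
Total: 28 x 265.

Final answer: C(8,2) D(6) = 7420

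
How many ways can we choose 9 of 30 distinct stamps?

C(30,9) = 30!/(9! x 21!).

Final answer: \binom{30}{9} = 14307150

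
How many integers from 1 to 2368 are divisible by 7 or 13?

Multiples of 7: 338. Multiples of 13: 182. Of both (lcm=91): 26.
By inclusion-exclusion: 338 + 182 - 26.

Final answer: 494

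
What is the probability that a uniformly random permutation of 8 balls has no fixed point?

D(n) = (n-1)(D(n-1) + D(n-2)), D(0)=1, D(1)=0.
Building up: D(2)=1, D(3)=2, D(4)=9, D(5)=44, D(6)=265, D(7)=1854, D(8)=14833.
Total arrangements: 8! = 40320.
Probability = D(8)/8! = 2119/5760.

Final answer: D(8)/8! = 14833/40320 = 0.367882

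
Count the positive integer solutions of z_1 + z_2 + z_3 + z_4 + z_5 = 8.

Substitute z'_i = z_i - 1 (so z'_i >= 0). Then sum z'_i = 8 - 5 = 3.
Stars and bars: C(3+5-1, 5-1) = C(7,4).

Final answer: C(7,4) = 35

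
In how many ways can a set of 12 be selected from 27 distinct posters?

C(27,12) = 27!/(12! x 15!).

Final answer: \binom{27}{12} = 17383860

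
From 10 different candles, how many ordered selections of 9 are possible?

P(10,9) = 10!/(10-9)! = 10!/1!.

Final answer: P(10,9) = 3628800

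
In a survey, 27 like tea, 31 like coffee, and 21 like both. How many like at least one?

|A union B| = |A| + |B| - |A intersect B| = 27 + 31 - 21.

Final answer: 37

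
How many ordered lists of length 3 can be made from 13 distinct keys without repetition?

P(13,3) = 13!/(13-3)! = 13!/10!.

Final answer: P(13,3) = 1716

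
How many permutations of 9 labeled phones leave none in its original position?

Use the recurrence D(n) = (n-1)(D(n-1) + D(n-2)) with D(0)=1, D(1)=0.
D(2) = 1 x (0 + 1) = 1
D(3) = 2 x (1 + 0) = 2
D(4) = 3 x (2 + 1) = 9
D(5) = 4 x (9 + 2) = 44
D(6) = 5 x (44 + 9) = 265
D(7) = 6 x (265 + 44) = 1854
D(8) = 7 x (1854 + 265) = 14833
D(9) = 8 x (D(8) + D(7)) = 8 x (14833 + 1854)

Final answer: D(9) = 133496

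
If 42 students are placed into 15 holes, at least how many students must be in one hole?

By the pigeonhole principle: ceiling(42/15).

Final answer: 3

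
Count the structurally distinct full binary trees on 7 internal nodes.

This is a standard Catalan-number count: the answer is C_n. Here n = 7.
C_n = (2n)!/(n!(n+1)!), so C_{7} = 14!/(7! x 8!) = C(14,7)/8 = 3432/8.

Final answer: C_{7} = 429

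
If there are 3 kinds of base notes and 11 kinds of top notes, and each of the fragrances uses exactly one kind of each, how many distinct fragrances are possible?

By the multiplication principle: 3 x 11.

Final answer: 33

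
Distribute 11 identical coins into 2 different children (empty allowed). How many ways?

Stars and bars: C(n+k-1, k-1) = C(12,1).

Final answer: C(12,1) = 12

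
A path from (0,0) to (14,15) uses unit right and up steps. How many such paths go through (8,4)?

Paths (0,0)->(8,4): C(12,4) = 495.
Paths (8,4)->(14,15): C(17,11) = 12376.
By multiplication principle: 495 x 12376.

Final answer: 6126120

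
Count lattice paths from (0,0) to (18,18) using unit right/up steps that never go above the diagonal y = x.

Total monotonic paths to (18,18): C(36,18) = 9075135300.
Paths that cross above y=x (reflection bijection): C(36,19) = 8597496600.
Valid Dyck paths: 9075135300 - 8597496600.
(This is the Catalan number C_{18}.)

Final answer: C_{18} = 477638700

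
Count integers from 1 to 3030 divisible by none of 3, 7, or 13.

|div by 3|=1010, |div by 7|=432, |div by 13|=233.
|div by 3&7|=144, |div by 3&13|=77, |div by 7&13|=33, |div by all|=11.
By inclusion-exclusion, divisible by at least one: 1010+432+233-144-77-33+11 = 1432.
Not divisible by any: 3030 - 1432.

Final answer: 1598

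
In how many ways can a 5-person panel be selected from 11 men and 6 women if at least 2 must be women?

Sum over valid woman counts:
C(6,2)C(11,3) = 2475
C(6,3)C(11,2) = 1100
C(6,4)C(11,1) = 165
C(6,5)C(11,0) = 6
Total: 2475 + 1100 + 165 + 6.

Final answer: 3746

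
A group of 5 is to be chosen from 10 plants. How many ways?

C(10,5) = 10!/(5! x 5!).

Final answer: \binom{10}{5} = 252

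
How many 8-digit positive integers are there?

These are the integers in [10^7, 10^8), so the count is 10^8 - 10^7 = 9 x 10^7.

Final answer: 90000000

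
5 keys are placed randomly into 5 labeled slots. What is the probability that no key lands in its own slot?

D(n) = (n-1)(D(n-1) + D(n-2)), D(0)=1, D(1)=0.
Building up: D(2)=1, D(3)=2, D(4)=9, D(5)=44.
Total arrangements: 5! = 120.
Probability = D(5)/5! = 11/30.

Final answer: D(5)/5! = 44/120 = 0.366667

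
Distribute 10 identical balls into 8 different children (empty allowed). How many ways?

Stars and bars: C(n+k-1, k-1) = C(17,7).

Final answer: C(17,7) = 19448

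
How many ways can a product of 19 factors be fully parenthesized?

This is a standard Catalan-number count: the answer is C_n. Here n = 19 - 1 = 18.
C_n = C(2n,n) - C(2n,n+1), so C_{18} = C(36,18) - C(36,19) = 9075135300 - 8597496600.

Final answer: C_{18} = 477638700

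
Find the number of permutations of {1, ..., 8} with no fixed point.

Use the recurrence D(n) = (n-1)(D(n-1) + D(n-2)) with D(0)=1, D(1)=0.
Building up: D(2)=1, D(3)=2, D(4)=9, D(5)=44, D(6)=265, D(7)=1854.
D(8) = 7 x (D(7) + D(6)) = 7 x (1854 + 265).

Final answer: D(8) = 14833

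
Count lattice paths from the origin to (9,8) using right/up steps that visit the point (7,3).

Paths (0,0)->(7,3): C(10,3) = 120.
Paths (7,3)->(9,8): C(7,5) = 21.
By multiplication principle: 120 x 21.

Final answer: 2520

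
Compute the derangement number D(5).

D(n) = (n-1)(D(n-1) + D(n-2)), D(0)=1, D(1)=0.
Building up: D(2)=1, D(3)=2, D(4)=9.
D(5) = 4 x (D(4) + D(3)) = 4 x (9 + 2).

Final answer: D(5) = 44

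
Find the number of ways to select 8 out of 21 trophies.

C(21,8) = 21!/(8! x (21-8)!).

Final answer: C(21,8) = 203490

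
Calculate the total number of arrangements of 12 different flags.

The number of ways to arrange 12 distinct objects is 12!.

Final answer: 12! = 479001600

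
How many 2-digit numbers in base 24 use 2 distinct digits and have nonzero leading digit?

The leading digit has 23 choices (anything but zero); the next has 23 (anything but the first), then 22, and so on, one fewer each time.
Total: 23 x 23.

Final answer: 529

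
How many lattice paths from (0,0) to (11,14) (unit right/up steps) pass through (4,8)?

Paths (0,0)->(4,8): C(12,8) = 495.
Paths (4,8)->(11,14): C(13,6) = 1716.
By multiplication principle: 495 x 1716.

Final answer: 849420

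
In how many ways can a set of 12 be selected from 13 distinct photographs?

C(13,12) = 13!/(12! x 1!).

Final answer: \binom{13}{12} = 13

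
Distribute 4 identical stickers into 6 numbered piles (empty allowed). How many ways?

Stars and bars: C(n+k-1, k-1) = C(9,5).

Final answer: C(9,5) = 126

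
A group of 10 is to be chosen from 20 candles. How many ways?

C(20,10) = 20!/(10! x 10!).

Final answer: \binom{20}{10} = 184756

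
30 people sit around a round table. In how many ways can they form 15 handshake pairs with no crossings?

This is counted by the nth Catalan number C_n. Here n = 30/2 = 15.
C_n = C(2n,n)/(n+1), so C_{15} = C(30,15)/16 = 155117520/16.

Final answer: C_{15} = 9694845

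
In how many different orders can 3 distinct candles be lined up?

The number of ways to arrange 3 distinct objects is 3!.

Final answer: 3! = 6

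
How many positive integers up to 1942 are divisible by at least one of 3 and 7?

Multiples of 3: 647. Multiples of 7: 277. Of both (lcm=21): 92.
By inclusion-exclusion: 647 + 277 - 92.

Final answer: 832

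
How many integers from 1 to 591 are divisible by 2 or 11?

Multiples of 2: 295. Multiples of 11: 53. Of both (lcm=22): 26.
By inclusion-exclusion: 295 + 53 - 26.

Final answer: 322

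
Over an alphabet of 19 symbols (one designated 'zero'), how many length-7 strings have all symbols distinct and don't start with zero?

First digit: 18 (nonzero). Second: 18 (not first). Third: 17, etc.
Total: 18 x 18 x 17 x 16 x 15 x 14 x 13.

Final answer: 240589440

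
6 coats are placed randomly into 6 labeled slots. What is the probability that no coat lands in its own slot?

Use the recurrence D(n) = (n-1)(D(n-1) + D(n-2)) with D(0)=1, D(1)=0.
Building up: D(2)=1, D(3)=2, D(4)=9, D(5)=44, D(6)=265.
Total arrangements: 6! = 720.
Probability = D(6)/6! = 53/144.

Final answer: D(6)/6! = 265/720 = 0.368056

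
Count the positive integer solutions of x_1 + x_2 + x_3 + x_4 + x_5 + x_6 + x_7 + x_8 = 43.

Substitute x'_i = x_i - 1 (so x'_i >= 0). Then sum x'_i = 43 - 8 = 35.
Stars and bars: C(35+8-1, 8-1) = C(42,7).

Final answer: C(42,7) = 26978328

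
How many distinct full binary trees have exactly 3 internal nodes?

The structures are counted by the Catalan number C_n. Here n = 3.
C_n = C(2n,n) - C(2n,n+1), so C_{3} = C(6,3) - C(6,4) = 20 - 15.

Final answer: C_{3} = 5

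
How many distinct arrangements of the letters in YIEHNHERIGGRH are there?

Letters (E:2, G:2, H:3, I:2, N:1, R:2, Y:1). Total letters: 13.
Permutations = 13!/(3! x 2! x 2! x 2! x 2!).

Final answer: 64864800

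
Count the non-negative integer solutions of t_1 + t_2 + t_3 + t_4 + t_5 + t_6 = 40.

Stars and bars with 40 stars and 5 bars:
C(40+6-1, 6-1) = C(45,5).

Final answer: C(45,5) = 1221759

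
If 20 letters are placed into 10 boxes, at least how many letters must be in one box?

By the pigeonhole principle: ceiling(20/10).

Final answer: 2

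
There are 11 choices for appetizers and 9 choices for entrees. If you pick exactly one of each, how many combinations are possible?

By the multiplication principle: 11 x 9.

Final answer: 99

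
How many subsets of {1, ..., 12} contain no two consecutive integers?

Let a(n) count such subsets of {1, ..., n}. Either n is excluded (a(n-1) ways) or n is included, forcing n-1 out (a(n-2) ways), so a(n) = a(n-1) + a(n-2) with a(1)=2, a(2)=3.
Iterating the recurrence: a(1)=2, a(2)=3, a(3)=5, a(4)=8, a(5)=13, a(6)=21, a(7)=34, a(8)=55, a(9)=89, a(10)=144, a(11)=233, a(12)=377.

Final answer: 377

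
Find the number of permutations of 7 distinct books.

The number of ways to arrange 7 distinct objects is 7!.

Final answer: 7! = 5040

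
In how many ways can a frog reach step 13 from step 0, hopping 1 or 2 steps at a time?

Let f(n) be the number of climbs. Removing the last move (1 or 2 steps) gives f(n) = f(n-1) + f(n-2); base cases f(1)=1, f(2)=2.
Building up term by term: f(1)=1, f(2)=2, f(3)=3, f(4)=5, f(5)=8, f(6)=13, f(7)=21, f(8)=34, f(9)=55, f(10)=89, f(11)=144, f(12)=233, f(13)=377.

Final answer: 377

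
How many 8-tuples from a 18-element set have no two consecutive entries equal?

First character: 18 choices. Each subsequent: 17 choices (must differ from the previous one).
Total: 18 x 17^7.

Final answer: 18 x 17^{7} = 7386096114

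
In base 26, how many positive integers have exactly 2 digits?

Leading digit: 25 options (nonzero). Other 1 digit(s): 26 options each.
Total: 25 x 26^1.

Final answer: 650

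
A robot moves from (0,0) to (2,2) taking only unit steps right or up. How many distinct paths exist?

Each path has 2 right steps and 2 up steps in some order (4 steps total).
Choose which 2 of the 4 steps are up: C(4,2).

Final answer: C(4,2) = 6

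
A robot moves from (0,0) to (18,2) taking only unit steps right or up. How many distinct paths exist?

Each path has 18 right steps and 2 up steps in some order (20 steps total).
Choose which 2 of the 20 steps are up: C(20,2).

Final answer: C(20,2) = 190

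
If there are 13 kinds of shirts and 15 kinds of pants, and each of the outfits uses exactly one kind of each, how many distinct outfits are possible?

By the multiplication principle: 13 x 15.

Final answer: 195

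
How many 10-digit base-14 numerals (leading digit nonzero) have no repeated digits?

First digit: 13 (nonzero). Second: 13 (not first). Third: 12, etc.
Total: 13 x 13 x 12 x 11 x 10 x 9 x 8 x 7 x 6 x 5.

Final answer: 3372969600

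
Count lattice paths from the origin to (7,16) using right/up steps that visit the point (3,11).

Paths (0,0)->(3,11): C(14,11) = 364.
Paths (3,11)->(7,16): C(9,5) = 126.
By multiplication principle: 364 x 126.

Final answer: 45864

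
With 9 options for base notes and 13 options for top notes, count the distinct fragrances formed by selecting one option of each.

By the multiplication principle: 9 x 13.

Final answer: 117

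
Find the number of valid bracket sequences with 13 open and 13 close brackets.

The structures are counted by the Catalan number C_n. Here n = 13 (pairs).
C_n = C(2n,n) - C(2n,n+1), so C_{13} = C(26,13) - C(26,14) = 10400600 - 9657700.

Final answer: C_{13} = 742900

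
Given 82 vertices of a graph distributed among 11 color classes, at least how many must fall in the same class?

By pigeonhole with 82 objects and 11 categories: ceiling(82/11).

Final answer: 8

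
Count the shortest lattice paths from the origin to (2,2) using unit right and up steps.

Each path has 2 right steps and 2 up steps in some order (4 steps total).
Choose which 2 of the 4 steps are up: C(4,2).

Final answer: C(4,2) = 6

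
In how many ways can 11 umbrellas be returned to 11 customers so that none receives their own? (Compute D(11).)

Derangements satisfy D(n) = (n-1)(D(n-1) + D(n-2)), starting from D(0)=1, D(1)=0.
D(2) = 1 x (0 + 1) = 1
D(3) = 2 x (1 + 0) = 2
D(4) = 3 x (2 + 1) = 9
D(5) = 4 x (9 + 2) = 44
D(6) = 5 x (44 + 9) = 265
D(7) = 6 x (265 + 44) = 1854
D(8) = 7 x (1854 + 265) = 14833
D(9) = 8 x (14833 + 1854) = 133496
D(10) = 9 x (133496 + 14833) = 1334961
D(11) = 10 x (D(10) + D(9)) = 10 x (1334961 + 133496)

Final answer: D(11) = 14684570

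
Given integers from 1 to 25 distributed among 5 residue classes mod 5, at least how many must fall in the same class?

By pigeonhole with 25 objects and 5 categories: ceiling(25/5).

Final answer: 5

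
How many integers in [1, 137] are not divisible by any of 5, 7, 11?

|div by 5|=27, |div by 7|=19, |div by 11|=12.
|div by 5&7|=3, |div by 5&11|=2, |div by 7&11|=1, |div by all|=0.
By inclusion-exclusion, divisible by at least one: 27+19+12-3-2-1+0 = 52.
Not divisible by any: 137 - 52.

Final answer: 85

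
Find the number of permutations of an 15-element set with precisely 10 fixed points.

Choose which 10 elements are fixed: C(15,10) = 3003.
Derange the remaining 5 using D(j) = (j-1)(D(j-1) + D(j-2)), D(0)=1, D(1)=0: D(2)=1, D(3)=2, D(4)=9, D(5)=44.
Total: 3003 x 44.

Final answer: C(15,10) D(5) = 132132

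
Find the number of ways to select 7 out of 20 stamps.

C(20,7) = 20!/(7! x (20-7)!).

Final answer: C(20,7) = 77520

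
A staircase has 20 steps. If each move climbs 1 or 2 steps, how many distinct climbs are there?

Let f(n) be the number of climbs. Removing the last move (1 or 2 steps) gives f(n) = f(n-1) + f(n-2); base cases f(1)=1, f(2)=2.
Iterating the recurrence: f(1)=1, f(2)=2, f(3)=3, f(4)=5, f(5)=8, f(6)=13, f(7)=21, f(8)=34, f(9)=55, f(10)=89, f(11)=144, f(12)=233, f(13)=377, f(14)=610, f(15)=987, f(16)=1597, f(17)=2584, f(18)=4181, f(19)=6765, f(20)=10946.

Final answer: 10946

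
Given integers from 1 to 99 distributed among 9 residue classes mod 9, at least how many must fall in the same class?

By pigeonhole with 99 objects and 9 categories: ceiling(99/9).

Final answer: 11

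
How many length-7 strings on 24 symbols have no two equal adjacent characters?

First character: 24 choices. Each subsequent: 23 choices (must differ from the previous one).
Total: 24 x 23^6.

Final answer: 24 x 23^{6} = 3552861336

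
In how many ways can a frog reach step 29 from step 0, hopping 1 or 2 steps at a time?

Let f(n) be the number of climbs. Removing the last move (1 or 2 steps) gives f(n) = f(n-1) + f(n-2); base cases f(1)=1, f(2)=2.
Building up term by term: f(1)=1, f(2)=2, f(3)=3, f(4)=5, f(5)=8, f(6)=13, f(7)=21, f(8)=34, f(9)=55, f(10)=89, f(11)=144, f(12)=233, f(13)=377, f(14)=610, f(15)=987, f(16)=1597, f(17)=2584, f(18)=4181, f(19)=6765, f(20)=10946, f(21)=17711, f(22)=28657, f(23)=46368, f(24)=75025, f(25)=121393, f(26)=196418, f(27)=317811, f(28)=514229, f(29)=832040.

Final answer: 832040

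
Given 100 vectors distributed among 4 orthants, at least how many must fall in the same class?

By pigeonhole with 100 objects and 4 categories: ceiling(100/4).

Final answer: 25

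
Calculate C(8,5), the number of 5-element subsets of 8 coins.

C(8,5) = 8!/(5! x 3!).

Final answer: \binom{8}{5} = 56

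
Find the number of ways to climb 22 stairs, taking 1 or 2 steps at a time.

Let f(n) be the number of climbs. Removing the last move (1 or 2 steps) gives f(n) = f(n-1) + f(n-2); base cases f(1)=1, f(2)=2.
Building up term by term: f(1)=1, f(2)=2, f(3)=3, f(4)=5, f(5)=8, f(6)=13, f(7)=21, f(8)=34, f(9)=55, f(10)=89, f(11)=144, f(12)=233, f(13)=377, f(14)=610, f(15)=987, f(16)=1597, f(17)=2584, f(18)=4181, f(19)=6765, f(20)=10946, f(21)=17711, f(22)=28657.

Final answer: 28657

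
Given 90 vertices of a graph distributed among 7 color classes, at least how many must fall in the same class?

By pigeonhole with 90 objects and 7 categories: ceiling(90/7).

Final answer: 13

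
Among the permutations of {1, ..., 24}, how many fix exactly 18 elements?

Choose which 18 elements are fixed: C(24,18) = 134596.
Derange the remaining 6 using D(j) = (j-1)(D(j-1) + D(j-2)), D(0)=1, D(1)=0: D(2)=1, D(3)=2, D(4)=9, D(5)=44, D(6)=265.
Total: 134596 x 265.

Final answer: C(24,18) D(6) = 35667940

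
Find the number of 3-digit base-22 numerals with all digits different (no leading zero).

The leading digit has 21 choices (anything but zero); the next has 21 (anything but the first), then 20, and so on, one fewer each time.
Total: 21 x 21 x 20.

Final answer: 8820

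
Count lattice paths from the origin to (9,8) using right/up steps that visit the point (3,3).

Paths (0,0)->(3,3): C(6,3) = 20.
Paths (3,3)->(9,8): C(11,5) = 462.
By multiplication principle: 20 x 462.

Final answer: 9240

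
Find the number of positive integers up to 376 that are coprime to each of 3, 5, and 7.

|div by 3|=125, |div by 5|=75, |div by 7|=53.
|div by 3&5|=25, |div by 3&7|=17, |div by 5&7|=10, |div by all|=3.
By inclusion-exclusion, divisible by at least one: 125+75+53-25-17-10+3 = 204.
Not divisible by any: 376 - 204.

Final answer: 172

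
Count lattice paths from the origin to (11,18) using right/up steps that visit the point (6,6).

Paths (0,0)->(6,6): C(12,6) = 924.
Paths (6,6)->(11,18): C(17,12) = 6188.
By multiplication principle: 924 x 6188.

Final answer: 5717712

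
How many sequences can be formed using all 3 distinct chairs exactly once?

The number of ways to arrange 3 distinct objects is 3!.

Final answer: 3! = 6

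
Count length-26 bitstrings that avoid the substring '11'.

Let a(n) count valid strings. If the last bit is 0 the prefix is any valid string of length n-1; if it is 1 the string must end in 01 with a valid prefix of length n-2. So a(n) = a(n-1) + a(n-2), a(1)=2, a(2)=3.
Iterating the recurrence: a(1)=2, a(2)=3, a(3)=5, a(4)=8, a(5)=13, a(6)=21, a(7)=34, a(8)=55, a(9)=89, a(10)=144, a(11)=233, a(12)=377, a(13)=610, a(14)=987, a(15)=1597, a(16)=2584, a(17)=4181, a(18)=6765, a(19)=10946, a(20)=17711, a(21)=28657, a(22)=46368, a(23)=75025, a(24)=121393, a(25)=196418, a(26)=317811.

Final answer: 317811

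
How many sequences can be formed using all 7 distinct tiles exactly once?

The number of ways to arrange 7 distinct objects is 7!.

Final answer: 7! = 5040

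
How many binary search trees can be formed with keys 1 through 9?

The structures are counted by the Catalan number C_n. Here n = 9.
C_n = C(2n,n) - C(2n,n+1), so C_{9} = C(18,9) - C(18,10) = 48620 - 43758.

Final answer: C_{9} = 4862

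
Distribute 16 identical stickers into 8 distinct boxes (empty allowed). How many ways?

Stars and bars: C(n+k-1, k-1) = C(23,7).

Final answer: C(23,7) = 245157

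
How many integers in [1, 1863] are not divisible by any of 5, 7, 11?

|div by 5|=372, |div by 7|=266, |div by 11|=169.
|div by 5&7|=53, |div by 5&11|=33, |div by 7&11|=24, |div by all|=4.
By inclusion-exclusion, divisible by at least one: 372+266+169-53-33-24+4 = 701.
Not divisible by any: 1863 - 701.

Final answer: 1162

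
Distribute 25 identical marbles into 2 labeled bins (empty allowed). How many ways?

Stars and bars: C(n+k-1, k-1) = C(26,1).

Final answer: C(26,1) = 26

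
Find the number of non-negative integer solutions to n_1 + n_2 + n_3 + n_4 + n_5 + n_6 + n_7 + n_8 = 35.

Stars and bars with 35 stars and 7 bars:
C(35+8-1, 8-1) = C(42,7).

Final answer: C(42,7) = 26978328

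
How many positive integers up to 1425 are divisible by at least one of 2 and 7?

Multiples of 2: 712. Multiples of 7: 203. Of both (lcm=14): 101.
By inclusion-exclusion: 712 + 203 - 101.

Final answer: 814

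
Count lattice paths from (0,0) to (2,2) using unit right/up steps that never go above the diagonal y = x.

Total monotonic paths to (2,2): C(4,2) = 6.
Reflecting each bad path at its first crossing gives a bijection with paths to (1,3): C(4,3) = 4.
Valid Dyck paths: 6 - 4.
(Check: C(4,2) - C(4,3) = C(4,2)/3, the Catalan number C_{2}.)

Final answer: C_{2} = 2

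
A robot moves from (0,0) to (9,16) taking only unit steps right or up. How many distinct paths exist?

Each path has 9 right steps and 16 up steps in some order (25 steps total).
Choose which 16 of the 25 steps are up: C(25,16).

Final answer: C(25,16) = 2042975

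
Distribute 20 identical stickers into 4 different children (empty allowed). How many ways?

Stars and bars: C(n+k-1, k-1) = C(23,3).

Final answer: C(23,3) = 1771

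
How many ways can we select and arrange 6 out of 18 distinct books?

P(18,6) = 18!/(18-6)! = 18!/12!.

Final answer: P(18,6) = 13366080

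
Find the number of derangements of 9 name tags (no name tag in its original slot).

Use the recurrence D(n) = (n-1)(D(n-1) + D(n-2)) with D(0)=1, D(1)=0.
D(2) = 1 x (0 + 1) = 1
D(3) = 2 x (1 + 0) = 2
D(4) = 3 x (2 + 1) = 9
D(5) = 4 x (9 + 2) = 44
D(6) = 5 x (44 + 9) = 265
D(7) = 6 x (265 + 44) = 1854
D(8) = 7 x (1854 + 265) = 14833
D(9) = 8 x (D(8) + D(7)) = 8 x (14833 + 1854)

Final answer: D(9) = 133496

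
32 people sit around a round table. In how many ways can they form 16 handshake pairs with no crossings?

The structures are counted by the Catalan number C_n. Here n = 32/2 = 16.
Using C_0 = 1 and C_(k+1) = C_k x 2(2k+1)/(k+2), build up term by term: C_1=1, C_2=2, C_3=5, C_4=14, C_5=42, C_6=132, C_7=429, C_8=1430, C_9=4862, C_10=16796, C_11=58786, C_12=208012, C_13=742900, C_14=2674440, C_15=9694845, C_16=35357670.

Final answer: C_{16} = 35357670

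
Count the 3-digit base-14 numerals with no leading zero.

These are the integers in [14^2, 14^3), so the count is 14^3 - 14^2 = 13 x 14^2.

Final answer: 2548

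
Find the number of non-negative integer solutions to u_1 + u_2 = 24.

Stars and bars with 24 stars and 1 bars:
C(24+2-1, 2-1) = C(25,1).

Final answer: C(25,1) = 25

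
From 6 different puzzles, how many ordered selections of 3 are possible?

P(6,3) = 6!/(6-3)! = 6!/3!.

Final answer: P(6,3) = 120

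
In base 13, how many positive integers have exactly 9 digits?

Leading digit: 12 options (nonzero). Other 8 digit(s): 13 options each.
Total: 12 x 13^8.

Final answer: 9788768652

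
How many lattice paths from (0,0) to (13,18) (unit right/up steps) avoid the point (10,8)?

Total paths to (13,18): C(31,18) = 206253075.
Paths through (10,8): C(18,8) x C(13,10) = 12514788.
Avoiding (10,8): 206253075 - 12514788.

Final answer: 193738287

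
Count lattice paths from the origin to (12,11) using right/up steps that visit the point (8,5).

Paths (0,0)->(8,5): C(13,5) = 1287.
Paths (8,5)->(12,11): C(10,6) = 210.
By multiplication principle: 1287 x 210.

Final answer: 270270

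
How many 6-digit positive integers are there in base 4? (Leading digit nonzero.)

In base 4, the leading digit has 3 choices (1..3); each of the remaining 5 digits has 4 choices.
Total: 3 x 4^5.

Final answer: 3072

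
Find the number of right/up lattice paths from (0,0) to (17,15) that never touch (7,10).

Total paths to (17,15): C(32,15) = 565722720.
Paths through (7,10): C(17,10) x C(15,5) = 58402344.
Avoiding (7,10): 565722720 - 58402344.

Final answer: 507320376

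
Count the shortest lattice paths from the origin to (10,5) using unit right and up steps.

Each path has 10 right steps and 5 up steps in some order (15 steps total).
Choose which 5 of the 15 steps are up: C(15,5).

Final answer: C(15,5) = 3003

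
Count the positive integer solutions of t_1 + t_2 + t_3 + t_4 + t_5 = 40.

Substitute t'_i = t_i - 1 (so t'_i >= 0). Then sum t'_i = 40 - 5 = 35.
Stars and bars: C(35+5-1, 5-1) = C(39,4).

Final answer: C(39,4) = 82251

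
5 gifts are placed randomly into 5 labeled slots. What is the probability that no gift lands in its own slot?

D(n) = (n-1)(D(n-1) + D(n-2)), D(0)=1, D(1)=0.
Building up: D(2)=1, D(3)=2, D(4)=9, D(5)=44.
Total arrangements: 5! = 120.
Probability = D(5)/5! = 11/30.

Final answer: D(5)/5! = 44/120 = 0.366667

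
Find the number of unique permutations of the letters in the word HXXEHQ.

Letters (E:1, H:2, Q:1, X:2). Total letters: 6.
Permutations = 6!/(2! x 2!).

Final answer: 180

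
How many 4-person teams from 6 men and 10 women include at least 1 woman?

Sum over valid woman counts:
C(10,1)C(6,3) = 200
C(10,2)C(6,2) = 675
C(10,3)C(6,1) = 720
C(10,4)C(6,0) = 210
Total: 200 + 675 + 720 + 210.

Final answer: 1805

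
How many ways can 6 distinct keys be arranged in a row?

The number of ways to arrange 6 distinct objects is 6!.

Final answer: 6! = 720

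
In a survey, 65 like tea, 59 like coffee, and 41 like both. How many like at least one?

|A union B| = |A| + |B| - |A intersect B| = 65 + 59 - 41.

Final answer: 83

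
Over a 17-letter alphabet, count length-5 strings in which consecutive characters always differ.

Let g(n) count such strings. g(1) = 17, and each valid string of length n-1 extends in 16 ways (any symbol but the last), so g(n) = 16 g(n-1).
Total: g(5) = 17 x 16^4.

Final answer: 17 x 16^{4} = 1114112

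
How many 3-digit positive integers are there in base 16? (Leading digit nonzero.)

These are the integers in [16^2, 16^3), so the count is 16^3 - 16^2 = 15 x 16^2.

Final answer: 3840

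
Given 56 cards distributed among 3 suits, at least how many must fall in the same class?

By pigeonhole with 56 objects and 3 categories: ceiling(56/3).

Final answer: 19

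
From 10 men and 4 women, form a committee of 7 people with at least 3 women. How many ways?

Sum over valid woman counts:
C(4,3)C(10,4) = 840
C(4,4)C(10,3) = 120
Total: 840 + 120.

Final answer: 960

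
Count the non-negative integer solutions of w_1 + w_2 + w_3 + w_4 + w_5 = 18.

Stars and bars with 18 stars and 4 bars:
C(18+5-1, 5-1) = C(22,4).

Final answer: C(22,4) = 7315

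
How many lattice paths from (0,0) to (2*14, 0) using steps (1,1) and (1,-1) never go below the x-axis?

Total monotonic paths to (14,14): C(28,14) = 40116600.
By the reflection principle, paths that go above the diagonal number C(28,15) = 37442160.
Valid Dyck paths: 40116600 - 37442160.
(These counts are the Catalan numbers.)

Final answer: C_{14} = 2674440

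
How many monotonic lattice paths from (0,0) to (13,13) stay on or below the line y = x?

Total monotonic paths to (13,13): C(26,13) = 10400600.
By the reflection principle, paths that go above the diagonal number C(26,14) = 9657700.
Valid Dyck paths: 10400600 - 9657700.
(These counts are the Catalan numbers.)

Final answer: C_{13} = 742900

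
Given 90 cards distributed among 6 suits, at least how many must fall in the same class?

By pigeonhole with 90 objects and 6 categories: ceiling(90/6).

Final answer: 15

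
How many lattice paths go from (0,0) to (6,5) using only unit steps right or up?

Each path has 6 right steps and 5 up steps in some order (11 steps total).
Choose which 5 of the 11 steps are up: C(11,5).

Final answer: C(11,5) = 462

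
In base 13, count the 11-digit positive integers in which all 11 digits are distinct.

First digit: 12 (nonzero). Second: 12 (not first). Third: 11, etc.
Total: 12 x 12 x 11 x 10 x 9 x 8 x 7 x 6 x 5 x 4 x 3.

Final answer: 2874009600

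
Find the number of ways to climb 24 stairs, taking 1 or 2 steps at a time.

Let f(n) be the number of climbs. Removing the last move (1 or 2 steps) gives f(n) = f(n-1) + f(n-2); base cases f(1)=1, f(2)=2.
Building up term by term: f(1)=1, f(2)=2, f(3)=3, f(4)=5, f(5)=8, f(6)=13, f(7)=21, f(8)=34, f(9)=55, f(10)=89, f(11)=144, f(12)=233, f(13)=377, f(14)=610, f(15)=987, f(16)=1597, f(17)=2584, f(18)=4181, f(19)=6765, f(20)=10946, f(21)=17711, f(22)=28657, f(23)=46368, f(24)=75025.

Final answer: 75025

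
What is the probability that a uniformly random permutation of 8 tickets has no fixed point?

D(n) = (n-1)(D(n-1) + D(n-2)), D(0)=1, D(1)=0.
Building up: D(2)=1, D(3)=2, D(4)=9, D(5)=44, D(6)=265, D(7)=1854, D(8)=14833.
Total arrangements: 8! = 40320.
Probability = D(8)/8! = 2119/5760.

Final answer: D(8)/8! = 14833/40320 = 0.367882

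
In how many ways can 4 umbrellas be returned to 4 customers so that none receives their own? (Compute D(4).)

Derangements satisfy D(n) = (n-1)(D(n-1) + D(n-2)), starting from D(0)=1, D(1)=0.
D(2) = 1 x (0 + 1) = 1
D(3) = 2 x (1 + 0) = 2
D(4) = 3 x (D(3) + D(2)) = 3 x (2 + 1)

Final answer: D(4) = 9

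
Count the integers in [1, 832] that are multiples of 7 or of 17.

Multiples of 7: 118. Multiples of 17: 48. Of both (lcm=119): 6.
By inclusion-exclusion: 118 + 48 - 6.

Final answer: 160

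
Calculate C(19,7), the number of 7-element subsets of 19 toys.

C(19,7) = 19!/(7! x 12!).

Final answer: \binom{19}{7} = 50388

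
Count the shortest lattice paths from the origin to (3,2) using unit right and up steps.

Each path has 3 right steps and 2 up steps in some order (5 steps total).
Choose which 2 of the 5 steps are up: C(5,2).

Final answer: C(5,2) = 10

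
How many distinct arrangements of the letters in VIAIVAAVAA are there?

Letters (A:5, I:2, V:3). Total letters: 10.
Permutations = 10!/(5! x 3! x 2!).

Final answer: 2520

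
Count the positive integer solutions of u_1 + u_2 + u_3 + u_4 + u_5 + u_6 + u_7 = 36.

Substitute u'_i = u_i - 1 (so u'_i >= 0). Then sum u'_i = 36 - 7 = 29.
Stars and bars: C(29+7-1, 7-1) = C(35,6).

Final answer: C(35,6) = 1623160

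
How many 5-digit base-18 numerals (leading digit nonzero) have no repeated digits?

First digit: 17 (nonzero). Second: 17 (not first). Third: 16, etc.
Total: 17 x 17 x 16 x 15 x 14.

Final answer: 971040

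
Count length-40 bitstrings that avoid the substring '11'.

Classify by the final bit: ...0 gives a(n-1) strings, ...01 gives a(n-2) strings. Thus a(n) = a(n-1) + a(n-2) with a(1)=2, a(2)=3.
Computing successive values: a(1)=2, a(2)=3, a(3)=5, a(4)=8, a(5)=13, a(6)=21, a(7)=34, a(8)=55, a(9)=89, a(10)=144, a(11)=233, a(12)=377, a(13)=610, a(14)=987, a(15)=1597, a(16)=2584, a(17)=4181, a(18)=6765, a(19)=10946, a(20)=17711, a(21)=28657, a(22)=46368, a(23)=75025, a(24)=121393, a(25)=196418, a(26)=317811, a(27)=514229, a(28)=832040, a(29)=1346269, a(30)=2178309, a(31)=3524578, a(32)=5702887, a(33)=9227465, a(34)=14930352, a(35)=24157817, a(36)=39088169, a(37)=63245986, a(38)=102334155, a(39)=165580141, a(40)=267914296.

Final answer: 267914296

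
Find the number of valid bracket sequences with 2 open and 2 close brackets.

This is counted by the nth Catalan number C_n. Here n = 2 (pairs).
C_n = C(2n,n) - C(2n,n+1), so C_{2} = C(4,2) - C(4,3) = 6 - 4.

Final answer: C_{2} = 2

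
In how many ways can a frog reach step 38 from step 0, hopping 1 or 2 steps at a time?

Let f(n) be the number of climbs. Removing the last move (1 or 2 steps) gives f(n) = f(n-1) + f(n-2); base cases f(1)=1, f(2)=2.
Iterating the recurrence: f(1)=1, f(2)=2, f(3)=3, f(4)=5, f(5)=8, f(6)=13, f(7)=21, f(8)=34, f(9)=55, f(10)=89, f(11)=144, f(12)=233, f(13)=377, f(14)=610, f(15)=987, f(16)=1597, f(17)=2584, f(18)=4181, f(19)=6765, f(20)=10946, f(21)=17711, f(22)=28657, f(23)=46368, f(24)=75025, f(25)=121393, f(26)=196418, f(27)=317811, f(28)=514229, f(29)=832040, f(30)=1346269, f(31)=2178309, f(32)=3524578, f(33)=5702887, f(34)=9227465, f(35)=14930352, f(36)=24157817, f(37)=39088169, f(38)=63245986.

Final answer: 63245986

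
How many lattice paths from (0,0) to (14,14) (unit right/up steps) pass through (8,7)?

Paths (0,0)->(8,7): C(15,7) = 6435.
Paths (8,7)->(14,14): C(13,7) = 1716.
By multiplication principle: 6435 x 1716.

Final answer: 11042460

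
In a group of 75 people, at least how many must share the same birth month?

There are 12 possible values for birth month. With 75 people and 12 categories, by pigeonhole: ceiling(75/12).

Final answer: 7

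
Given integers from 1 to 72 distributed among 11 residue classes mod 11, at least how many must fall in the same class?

By pigeonhole with 72 objects and 11 categories: ceiling(72/11).

Final answer: 7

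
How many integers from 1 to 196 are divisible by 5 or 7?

Multiples of 5: 39. Multiples of 7: 28. Of both (lcm=35): 5.
By inclusion-exclusion: 39 + 28 - 5.

Final answer: 62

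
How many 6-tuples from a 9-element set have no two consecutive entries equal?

First character: 9 choices. Each subsequent: 8 choices (must differ from the previous one).
Total: 9 x 8^5.

Final answer: 9 x 8^{5} = 294912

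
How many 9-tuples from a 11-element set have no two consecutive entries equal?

Let g(n) count such strings. g(1) = 11, and each valid string of length n-1 extends in 10 ways (any symbol but the last), so g(n) = 10 g(n-1).
Total: g(9) = 11 x 10^8.

Final answer: 11 x 10^{8} = 1100000000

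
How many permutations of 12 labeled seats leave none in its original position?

Use the recurrence D(n) = (n-1)(D(n-1) + D(n-2)) with D(0)=1, D(1)=0.
D(2) = 1 x (0 + 1) = 1
D(3) = 2 x (1 + 0) = 2
D(4) = 3 x (2 + 1) = 9
D(5) = 4 x (9 + 2) = 44
D(6) = 5 x (44 + 9) = 265
D(7) = 6 x (265 + 44) = 1854
D(8) = 7 x (1854 + 265) = 14833
D(9) = 8 x (14833 + 1854) = 133496
D(10) = 9 x (133496 + 14833) = 1334961
D(11) = 10 x (1334961 + 133496) = 14684570
D(12) = 11 x (D(11) + D(10)) = 11 x (14684570 + 1334961)

Final answer: D(12) = 176214841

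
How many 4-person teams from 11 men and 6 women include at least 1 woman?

Sum over valid woman counts:
C(6,1)C(11,3) = 990
C(6,2)C(11,2) = 825
C(6,3)C(11,1) = 220
C(6,4)C(11,0) = 15
Total: 990 + 825 + 220 + 15.

Final answer: 2050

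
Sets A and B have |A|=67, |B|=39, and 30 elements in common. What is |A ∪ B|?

|A union B| = |A| + |B| - |A intersect B| = 67 + 39 - 30.

Final answer: 76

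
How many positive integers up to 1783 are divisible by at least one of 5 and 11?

Multiples of 5: 356. Multiples of 11: 162. Of both (lcm=55): 32.
By inclusion-exclusion: 356 + 162 - 32.

Final answer: 486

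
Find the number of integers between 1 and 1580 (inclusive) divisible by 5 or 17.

Multiples of 5: 316. Multiples of 17: 92. Of both (lcm=85): 18.
By inclusion-exclusion: 316 + 92 - 18.

Final answer: 390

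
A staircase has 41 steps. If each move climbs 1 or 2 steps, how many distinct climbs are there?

Let f(n) be the number of climbs. Removing the last move (1 or 2 steps) gives f(n) = f(n-1) + f(n-2); base cases f(1)=1, f(2)=2.
Computing successive values: f(1)=1, f(2)=2, f(3)=3, f(4)=5, f(5)=8, f(6)=13, f(7)=21, f(8)=34, f(9)=55, f(10)=89, f(11)=144, f(12)=233, f(13)=377, f(14)=610, f(15)=987, f(16)=1597, f(17)=2584, f(18)=4181, f(19)=6765, f(20)=10946, f(21)=17711, f(22)=28657, f(23)=46368, f(24)=75025, f(25)=121393, f(26)=196418, f(27)=317811, f(28)=514229, f(29)=832040, f(30)=1346269, f(31)=2178309, f(32)=3524578, f(33)=5702887, f(34)=9227465, f(35)=14930352, f(36)=24157817, f(37)=39088169, f(38)=63245986, f(39)=102334155, f(40)=165580141, f(41)=267914296.

Final answer: 267914296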